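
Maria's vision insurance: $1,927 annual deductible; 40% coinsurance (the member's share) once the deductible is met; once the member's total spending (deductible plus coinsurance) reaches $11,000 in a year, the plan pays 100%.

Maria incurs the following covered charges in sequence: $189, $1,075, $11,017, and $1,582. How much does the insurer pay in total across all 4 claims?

$7,161.60

Claim 1 ($189): all of it applies to the deductible. Member owes $189 (running OOP $189). Plan pays $189 − $189 = $0.
Claim 2 ($1,075): fully absorbed by the deductible. Member owes $1,075 (running OOP $1,264). Plan pays $1,075 − $1,075 = $0.
Claim 3 ($11,017): $663 finishes the deductible; $10,354 goes to coinsurance; coinsurance $10,354 × 40% = $4,141.60. Member pays $4,804.60; OOP now $6,068.60. Insurer: $11,017 − $4,804.60 = $6,212.40.
Claim 4 ($1,582): 40% coinsurance on $1,582 = $632.80. Member owes $632.80 (running OOP $6,701.40). Plan pays $1,582 − $632.80 = $949.20.
Insurer total = bills − member's total = $13,863 − $6,701.40 = $7,161.60.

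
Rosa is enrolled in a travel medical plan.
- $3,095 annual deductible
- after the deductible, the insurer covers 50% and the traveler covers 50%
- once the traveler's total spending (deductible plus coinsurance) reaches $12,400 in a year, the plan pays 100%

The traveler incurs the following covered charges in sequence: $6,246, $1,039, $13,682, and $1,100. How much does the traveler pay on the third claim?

Claim 1 ($6,246): $3,095 to deductible, leaving $3,151; traveler's 50% is $1,575.50. Traveler pays $4,670.50; OOP now $4,670.50.
Claim 2 ($1,039): deductible already satisfied, so traveler's share is 50% × $1,039 = $519.50. Traveler pays $519.50; OOP now $5,190.
Claim 3 ($13,682): 50% coinsurance on $13,682 = $6,841. Traveler pays $6,841; OOP now $12,031.

$6,841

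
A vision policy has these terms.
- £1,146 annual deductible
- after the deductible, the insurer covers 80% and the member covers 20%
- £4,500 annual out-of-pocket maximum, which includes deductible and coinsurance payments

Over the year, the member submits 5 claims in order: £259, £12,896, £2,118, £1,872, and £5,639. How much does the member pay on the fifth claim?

£154.20

Claim 1 — £259: entire amount goes to the deductible. Member pays £259; OOP now £259.
Claim 2 — £12,896: £887 to deductible, leaving £12,009; coinsurance £12,009 × 20% = £2,401.80. Member pays £3,288.80; OOP now £3,547.80.
Claim 3 — £2,118: 20% coinsurance on £2,118 = £423.60. Member owes £423.60 (running OOP £3,971.40).
Claim 4 — £1,872: deductible met; 20% of £1,872 = £374.40. Cost to member: £374.40. OOP to date £4,345.80.
Claim 5 — £5,639: deductible already satisfied, so member's share is 20% × £5,639 = £1,127.80. That would push OOP to £5,473.60, over the £4,500 cap, so member pays £4,500 − £4,345.80 = £154.20.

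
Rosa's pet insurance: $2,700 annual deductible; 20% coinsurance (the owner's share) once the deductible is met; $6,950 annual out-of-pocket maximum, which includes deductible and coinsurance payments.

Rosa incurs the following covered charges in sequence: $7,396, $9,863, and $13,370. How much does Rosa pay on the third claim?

Bill 1, $7,396: $2,700 finishes the deductible; $4,696 goes to coinsurance; coinsurance $4,696 × 20% = $939.20. Cost to owner: $3,639.20. OOP to date $3,639.20.
Bill 2, $9,863: deductible met; 20% of $9,863 = $1,972.60. Cost to owner: $1,972.60. OOP to date $5,611.80.
Bill 3, $13,370: 20% coinsurance on $13,370 = $2,674. That would push OOP to $8,285.80, over the $6,950 cap, so owner pays $6,950 − $5,611.80 = $1,338.20.

$1,338.20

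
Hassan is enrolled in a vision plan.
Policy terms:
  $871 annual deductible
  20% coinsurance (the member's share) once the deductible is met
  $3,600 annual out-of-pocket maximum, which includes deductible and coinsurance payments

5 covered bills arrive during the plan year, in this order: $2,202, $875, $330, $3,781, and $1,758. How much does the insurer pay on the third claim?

$264

Claim 1 ($2,202): deductible takes $871, $1,331 remains; coinsurance $1,331 × 20% = $266.20. Member pays $1,137.20; OOP now $1,137.20. Insurer: $2,202 − $1,137.20 = $1,064.80.
Claim 2 ($875): 20% coinsurance on $875 = $175. Member owes $175 (running OOP $1,312.20). Insurer: $875 − $175 = $700.
Claim 3 ($330): 20% coinsurance on $330 = $66. Member pays $66; OOP now $1,378.20. Plan pays $330 − $66 = $264.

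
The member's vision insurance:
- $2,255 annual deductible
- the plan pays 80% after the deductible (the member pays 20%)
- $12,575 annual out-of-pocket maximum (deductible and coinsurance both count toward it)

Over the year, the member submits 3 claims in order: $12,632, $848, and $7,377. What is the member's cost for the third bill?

Claim 1 — $12,632: $2,255 to deductible, leaving $10,377; coinsurance $10,377 × 20% = $2,075.40. Member owes $4,330.40 (running OOP $4,330.40).
Claim 2 — $848: 20% coinsurance on $848 = $169.60. Member owes $169.60 (running OOP $4,500).
Claim 3 — $7,377: deductible already satisfied, so member's share is 20% × $7,377 = $1,475.40. Cost to member: $1,475.40. OOP to date $5,975.40.

$1,475.40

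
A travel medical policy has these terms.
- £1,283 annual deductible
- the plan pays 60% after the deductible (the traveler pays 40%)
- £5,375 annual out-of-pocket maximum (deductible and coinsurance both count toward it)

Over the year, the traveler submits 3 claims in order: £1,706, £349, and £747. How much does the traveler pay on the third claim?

£298.80

Claim 1 — £1,706: £1,283 to deductible, leaving £423; traveler's 40% is £169.20. Traveler pays £1,452.20; OOP now £1,452.20.
Claim 2 — £349: 40% coinsurance on £349 = £139.60. Traveler owes £139.60 (running OOP £1,591.80).
Claim 3 — £747: deductible met; 40% of £747 = £298.80. Cost to traveler: £298.80. OOP to date £1,890.60.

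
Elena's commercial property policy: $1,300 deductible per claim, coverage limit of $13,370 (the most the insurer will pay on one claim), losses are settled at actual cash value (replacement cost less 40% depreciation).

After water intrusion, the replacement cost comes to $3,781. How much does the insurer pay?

$968.60

Depreciate 40%: the covered value is $3,781 × 0.6 = $2,268.60.
Less the $1,300 deductible: $2,268.60 − $1,300 = $968.60.
$968.60 is within the $13,370 limit, so the insurer pays $968.60.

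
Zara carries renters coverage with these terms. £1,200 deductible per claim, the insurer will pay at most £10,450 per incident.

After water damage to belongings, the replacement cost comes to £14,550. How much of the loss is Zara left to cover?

£4,100

Less the £1,200 deductible: £14,550 − £1,200 = £13,350.
Since £13,350 > £10,450, the payout is capped at £10,450.
The tenant bears the rest of the original loss: £14,550 − £10,450 = £4,100.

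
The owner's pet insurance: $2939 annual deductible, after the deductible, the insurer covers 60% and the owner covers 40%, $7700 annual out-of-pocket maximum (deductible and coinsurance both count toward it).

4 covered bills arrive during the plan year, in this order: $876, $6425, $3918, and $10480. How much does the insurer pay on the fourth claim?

$9031

Claim 1 — $876: fully absorbed by the deductible. Owner pays $876; OOP now $876. Insurer: $876 − $876 = $0.
Claim 2 — $6425: $2063 to deductible, leaving $4362; owner's 40% is $1744.80. Owner pays $3807.80; OOP now $4683.80. Insurer: $6425 − $3807.80 = $2617.20.
Claim 3 — $3918: 40% coinsurance on $3918 = $1567.20. Owner pays $1567.20; OOP now $6251. Plan pays $3918 − $1567.20 = $2350.80.
Claim 4 — $10480: deductible already satisfied, so owner's share is 40% × $10480 = $4192. That would push OOP to $10443, over the $7700 cap, so owner pays $7700 − $6251 = $1449. Plan pays $10480 − $1449 = $9031.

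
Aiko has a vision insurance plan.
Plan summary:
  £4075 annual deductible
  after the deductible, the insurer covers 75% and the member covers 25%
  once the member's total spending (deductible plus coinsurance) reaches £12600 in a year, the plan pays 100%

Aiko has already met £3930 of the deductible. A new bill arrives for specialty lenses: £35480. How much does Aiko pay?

£8670

Deductible still to meet: £4075 − £3930 = £145.
That leaves £35480 − £145 = £35335 for coinsurance.
25% of £35335 = £8833.75 falls to the member.
So the member owes £145 + £8833.75 = £8978.75 before any cap.
That would bring total out-of-pocket to £12908.75, past the £12600 cap. The member is capped at £12600 − £3930 = £8670 on this claim.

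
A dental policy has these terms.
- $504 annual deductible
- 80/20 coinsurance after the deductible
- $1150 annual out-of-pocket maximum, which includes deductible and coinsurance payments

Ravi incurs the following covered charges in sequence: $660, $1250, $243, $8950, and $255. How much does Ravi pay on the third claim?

$48.60

#1 ($660): deductible takes $504, $156 remains; coinsurance $156 × 20% = $31.20. Cost to patient: $535.20. OOP to date $535.20.
#2 ($1250): deductible already satisfied, so patient's share is 20% × $1250 = $250. Cost to patient: $250. OOP to date $785.20.
#3 ($243): deductible already satisfied, so patient's share is 20% × $243 = $48.60. Cost to patient: $48.60. OOP to date $833.80.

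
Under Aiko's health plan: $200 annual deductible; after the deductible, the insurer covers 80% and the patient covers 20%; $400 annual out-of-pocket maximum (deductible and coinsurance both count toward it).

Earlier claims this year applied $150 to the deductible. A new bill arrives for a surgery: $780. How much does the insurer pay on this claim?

$584

Deductible still to meet: $200 − $150 = $50.
After the $50 deductible portion, $780 − $50 = $730 is subject to coinsurance.
Patient's 20% share of $730 is $146.
Patient responsibility before any cap: $50 + $146 = $196.
Year-to-date out-of-pocket becomes $150 + $196 = $346, still under the $400 maximum, so no cap applies.
Insurer pays the balance: $780 − $196 = $584.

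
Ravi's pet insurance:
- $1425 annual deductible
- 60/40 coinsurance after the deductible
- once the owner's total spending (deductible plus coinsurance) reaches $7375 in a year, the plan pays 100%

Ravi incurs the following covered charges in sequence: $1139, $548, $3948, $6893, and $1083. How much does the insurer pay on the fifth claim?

#1 ($1139): fully absorbed by the deductible. Owner pays $1139; OOP now $1139. Plan pays $1139 − $1139 = $0.
#2 ($548): $286 finishes the deductible; $262 goes to coinsurance; 40% of $262 = $104.80. Owner owes $390.80 (running OOP $1529.80). Insurer: $548 − $390.80 = $157.20.
#3 ($3948): 40% coinsurance on $3948 = $1579.20. Cost to owner: $1579.20. OOP to date $3109. Plan pays $3948 − $1579.20 = $2368.80.
#4 ($6893): deductible already satisfied, so owner's share is 40% × $6893 = $2757.20. Cost to owner: $2757.20. OOP to date $5866.20. Plan pays $6893 − $2757.20 = $4135.80.
#5 ($1083): deductible met; 40% of $1083 = $433.20. Owner pays $433.20; OOP now $6299.40. Plan pays $1083 − $433.20 = $649.80.

$649.80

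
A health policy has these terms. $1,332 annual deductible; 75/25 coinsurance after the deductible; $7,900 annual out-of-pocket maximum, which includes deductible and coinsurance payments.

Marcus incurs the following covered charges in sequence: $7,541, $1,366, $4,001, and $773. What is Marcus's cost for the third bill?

#1 ($7,541): $1,332 to deductible, leaving $6,209; coinsurance $6,209 × 25% = $1,552.25. Patient owes $2,884.25 (running OOP $2,884.25).
#2 ($1,366): deductible already satisfied, so patient's share is 25% × $1,366 = $341.50. Cost to patient: $341.50. OOP to date $3,225.75.
#3 ($4,001): deductible met; 25% of $4,001 = $1,000.25. Cost to patient: $1,000.25. OOP to date $4,226.

$1,000.25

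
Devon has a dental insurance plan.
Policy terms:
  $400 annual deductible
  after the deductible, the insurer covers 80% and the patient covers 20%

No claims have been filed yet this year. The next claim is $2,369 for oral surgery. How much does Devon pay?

$793.80

The full $400 deductible is still open; $400 of this bill applies to it.
The remaining $1,969 (= $2,369 − $400) moves to coinsurance.
Patient's 20% share of $1,969 is $393.80.
So the patient owes $400 + $393.80 = $793.80.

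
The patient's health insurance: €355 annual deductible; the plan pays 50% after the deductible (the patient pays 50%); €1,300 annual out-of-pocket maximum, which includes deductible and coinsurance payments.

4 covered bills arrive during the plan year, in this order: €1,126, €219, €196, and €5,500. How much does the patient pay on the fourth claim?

€352

#1 (€1,126): €355 finishes the deductible; €771 goes to coinsurance; 50% of €771 = €385.50. Cost to patient: €740.50. OOP to date €740.50.
#2 (€219): 50% coinsurance on €219 = €109.50. Patient owes €109.50 (running OOP €850).
#3 (€196): deductible met; 50% of €196 = €98. Patient pays €98; OOP now €948.
#4 (€5,500): deductible met; 50% of €5,500 = €2,750. That would push OOP to €3,698, over the €1,300 cap, so patient pays €1,300 − €948 = €352.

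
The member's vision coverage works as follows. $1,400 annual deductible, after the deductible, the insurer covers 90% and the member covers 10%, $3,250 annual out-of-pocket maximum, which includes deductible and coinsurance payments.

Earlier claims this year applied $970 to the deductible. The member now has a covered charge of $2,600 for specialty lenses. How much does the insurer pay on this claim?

Remaining deductible: $1,400 − $970 = $430.
That leaves $2,600 − $430 = $2,170 for coinsurance.
Coinsurance: $2,170 × 10% = $217.
That puts the member's cost at $430 + $217 = $647 before any cap.
Total out-of-pocket so far would be $970 + $647 = $1,617, below the $3,250 cap — no reduction.
Insurer pays the balance: $2,600 − $647 = $1,953.

$1,953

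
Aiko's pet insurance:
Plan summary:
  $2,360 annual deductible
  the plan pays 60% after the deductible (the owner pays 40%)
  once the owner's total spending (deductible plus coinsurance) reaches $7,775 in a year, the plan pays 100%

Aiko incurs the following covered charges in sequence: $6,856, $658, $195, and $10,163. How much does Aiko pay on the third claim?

Bill 1, $6,856: deductible takes $2,360, $4,496 remains; coinsurance $4,496 × 40% = $1,798.40. Owner pays $4,158.40; OOP now $4,158.40.
Bill 2, $658: deductible already satisfied, so owner's share is 40% × $658 = $263.20. Owner owes $263.20 (running OOP $4,421.60).
Bill 3, $195: 40% coinsurance on $195 = $78. Owner pays $78; OOP now $4,499.60.

$78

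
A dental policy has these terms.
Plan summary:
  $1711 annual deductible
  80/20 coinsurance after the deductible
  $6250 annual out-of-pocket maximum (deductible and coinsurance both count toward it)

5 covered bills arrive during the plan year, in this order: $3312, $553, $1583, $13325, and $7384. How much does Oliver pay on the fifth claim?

$1126.60

Bill 1, $3312: $1711 to deductible, leaving $1601; patient's 20% is $320.20. Cost to patient: $2031.20. OOP to date $2031.20.
Bill 2, $553: deductible already satisfied, so patient's share is 20% × $553 = $110.60. Patient owes $110.60 (running OOP $2141.80).
Bill 3, $1583: deductible already satisfied, so patient's share is 20% × $1583 = $316.60. Cost to patient: $316.60. OOP to date $2458.40.
Bill 4, $13325: deductible met; 20% of $13325 = $2665. Cost to patient: $2665. OOP to date $5123.40.
Bill 5, $7384: 20% coinsurance on $7384 = $1476.80. That would push OOP to $6600.20, over the $6250 cap, so patient pays $6250 − $5123.40 = $1126.60.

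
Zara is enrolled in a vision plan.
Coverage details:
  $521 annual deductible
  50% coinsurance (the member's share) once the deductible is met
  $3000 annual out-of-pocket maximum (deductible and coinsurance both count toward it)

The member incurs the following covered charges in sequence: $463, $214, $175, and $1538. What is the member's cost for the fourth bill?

$769

Claim 1 — $463: fully absorbed by the deductible. Cost to member: $463. OOP to date $463.
Claim 2 — $214: deductible takes $58, $156 remains; 50% of $156 = $78. Member owes $136 (running OOP $599).
Claim 3 — $175: deductible already satisfied, so member's share is 50% × $175 = $87.50. Member owes $87.50 (running OOP $686.50).
Claim 4 — $1538: deductible already satisfied, so member's share is 50% × $1538 = $769. Cost to member: $769. OOP to date $1455.50.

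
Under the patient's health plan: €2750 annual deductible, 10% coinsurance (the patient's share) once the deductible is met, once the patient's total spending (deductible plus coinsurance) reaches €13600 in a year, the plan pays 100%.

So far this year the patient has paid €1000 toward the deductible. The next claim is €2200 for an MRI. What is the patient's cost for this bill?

Remaining deductible: €2750 − €1000 = €1750.
After the €1750 deductible portion, €2200 − €1750 = €450 is subject to coinsurance.
Coinsurance: €450 × 10% = €45.
So the patient owes €1750 + €45 = €1795 before any cap.
Cumulative spending €1000 + €1795 = €2795 stays under the €13600 maximum.

€1795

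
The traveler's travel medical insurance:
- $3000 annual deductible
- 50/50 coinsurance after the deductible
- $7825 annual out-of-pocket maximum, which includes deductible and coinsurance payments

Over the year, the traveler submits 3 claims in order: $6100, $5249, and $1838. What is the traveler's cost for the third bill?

$650.50

Claim 1 ($6100): deductible takes $3000, $3100 remains; coinsurance $3100 × 50% = $1550. Traveler pays $4550; OOP now $4550.
Claim 2 ($5249): deductible already satisfied, so traveler's share is 50% × $5249 = $2624.50. Cost to traveler: $2624.50. OOP to date $7174.50.
Claim 3 ($1838): deductible met; 50% of $1838 = $919. OOP would hit $8093.50 > $7825, so the cap limits the traveler to $7825 − $7174.50 = $650.50.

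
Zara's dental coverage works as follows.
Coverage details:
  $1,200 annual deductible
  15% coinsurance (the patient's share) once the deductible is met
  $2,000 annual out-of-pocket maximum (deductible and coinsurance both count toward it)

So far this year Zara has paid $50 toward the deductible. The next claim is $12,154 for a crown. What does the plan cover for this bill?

Remaining deductible: $1,200 − $50 = $1,150.
After the $1,150 deductible portion, $12,154 − $1,150 = $11,004 is subject to coinsurance.
Coinsurance: $11,004 × 15% = $1,650.60.
So the patient owes $1,150 + $1,650.60 = $2,800.60 before any cap.
That would bring total out-of-pocket to $2,850.60, past the $2,000 cap. The patient is capped at $2,000 − $50 = $1,950 on this claim.
The plan picks up $12,154 − $1,950 = $10,204.

$10,204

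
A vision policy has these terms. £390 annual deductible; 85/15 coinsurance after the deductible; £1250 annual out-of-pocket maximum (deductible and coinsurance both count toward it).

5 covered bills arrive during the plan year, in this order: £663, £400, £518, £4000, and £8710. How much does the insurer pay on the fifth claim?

#1 (£663): £390 to deductible, leaving £273; 15% of £273 = £40.95. Member owes £430.95 (running OOP £430.95). Insurer: £663 − £430.95 = £232.05.
#2 (£400): 15% coinsurance on £400 = £60. Member pays £60; OOP now £490.95. Plan pays £400 − £60 = £340.
#3 (£518): deductible already satisfied, so member's share is 15% × £518 = £77.70. Cost to member: £77.70. OOP to date £568.65. Plan pays £518 − £77.70 = £440.30.
#4 (£4000): 15% coinsurance on £4000 = £600. Member owes £600 (running OOP £1168.65). Plan pays £4000 − £600 = £3400.
#5 (£8710): deductible met; 15% of £8710 = £1306.50. That would push OOP to £2475.15, over the £1250 cap, so member pays £1250 − £1168.65 = £81.35. Plan pays £8710 − £81.35 = £8628.65.

£8628.65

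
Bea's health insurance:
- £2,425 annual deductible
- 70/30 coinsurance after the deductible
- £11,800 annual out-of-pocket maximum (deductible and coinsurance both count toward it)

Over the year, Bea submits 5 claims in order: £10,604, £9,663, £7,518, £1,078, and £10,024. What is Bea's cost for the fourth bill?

£323.40

#1 (£10,604): £2,425 finishes the deductible; £8,179 goes to coinsurance; patient's 30% is £2,453.70. Patient owes £4,878.70 (running OOP £4,878.70).
#2 (£9,663): deductible met; 30% of £9,663 = £2,898.90. Patient owes £2,898.90 (running OOP £7,777.60).
#3 (£7,518): 30% coinsurance on £7,518 = £2,255.40. Cost to patient: £2,255.40. OOP to date £10,033.
#4 (£1,078): 30% coinsurance on £1,078 = £323.40. Patient owes £323.40 (running OOP £10,356.40).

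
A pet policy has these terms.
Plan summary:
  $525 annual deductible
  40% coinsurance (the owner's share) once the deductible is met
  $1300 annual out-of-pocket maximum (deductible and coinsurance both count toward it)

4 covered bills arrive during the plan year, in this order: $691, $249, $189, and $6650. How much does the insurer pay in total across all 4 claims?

$6479

#1 ($691): deductible takes $525, $166 remains; coinsurance $166 × 40% = $66.40. Cost to owner: $591.40. OOP to date $591.40. Plan pays $691 − $591.40 = $99.60.
#2 ($249): 40% coinsurance on $249 = $99.60. Owner owes $99.60 (running OOP $691). Insurer: $249 − $99.60 = $149.40.
#3 ($189): 40% coinsurance on $189 = $75.60. Owner owes $75.60 (running OOP $766.60). Plan pays $189 − $75.60 = $113.40.
#4 ($6650): 40% coinsurance on $6650 = $2660. OOP would hit $3426.60 > $1300, so the cap limits the owner to $1300 − $766.60 = $533.40. Insurer: $6650 − $533.40 = $6116.60.
Insurer total = bills − owner's total = $7779 − $1300 = $6479.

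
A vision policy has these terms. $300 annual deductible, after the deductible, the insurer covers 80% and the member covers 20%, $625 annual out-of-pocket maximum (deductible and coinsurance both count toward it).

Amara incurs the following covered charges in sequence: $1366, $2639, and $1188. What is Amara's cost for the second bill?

$111.80

#1 ($1366): deductible takes $300, $1066 remains; coinsurance $1066 × 20% = $213.20. Cost to member: $513.20. OOP to date $513.20.
#2 ($2639): 20% coinsurance on $2639 = $527.80. Adding that to $513.20 gives $1041, past the $625 cap; member pays only $625 − $513.20 = $111.80.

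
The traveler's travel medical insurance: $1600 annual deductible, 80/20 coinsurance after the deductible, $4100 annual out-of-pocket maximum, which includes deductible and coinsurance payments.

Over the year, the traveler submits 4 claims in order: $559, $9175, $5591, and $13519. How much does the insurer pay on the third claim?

$4717.80

#1 ($559): entire amount goes to the deductible. Cost to traveler: $559. OOP to date $559. Insurer: $559 − $559 = $0.
#2 ($9175): $1041 to deductible, leaving $8134; coinsurance $8134 × 20% = $1626.80. Traveler pays $2667.80; OOP now $3226.80. Plan pays $9175 − $2667.80 = $6507.20.
#3 ($5591): deductible met; 20% of $5591 = $1118.20. Adding that to $3226.80 gives $4345, past the $4100 cap; traveler pays only $4100 − $3226.80 = $873.20. Plan pays $5591 − $873.20 = $4717.80.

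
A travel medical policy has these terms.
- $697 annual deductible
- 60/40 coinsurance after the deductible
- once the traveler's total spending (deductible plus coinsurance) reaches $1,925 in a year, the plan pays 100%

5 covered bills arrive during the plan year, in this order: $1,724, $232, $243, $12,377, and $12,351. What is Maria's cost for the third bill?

$97.20

Claim 1 — $1,724: deductible takes $697, $1,027 remains; coinsurance $1,027 × 40% = $410.80. Cost to traveler: $1,107.80. OOP to date $1,107.80.
Claim 2 — $232: 40% coinsurance on $232 = $92.80. Traveler pays $92.80; OOP now $1,200.60.
Claim 3 — $243: deductible already satisfied, so traveler's share is 40% × $243 = $97.20. Cost to traveler: $97.20. OOP to date $1,297.80.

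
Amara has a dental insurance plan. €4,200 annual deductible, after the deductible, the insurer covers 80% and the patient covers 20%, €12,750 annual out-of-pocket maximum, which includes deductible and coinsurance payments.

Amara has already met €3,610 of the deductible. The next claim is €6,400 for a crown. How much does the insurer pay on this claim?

€4,648

Deductible still to meet: €4,200 − €3,610 = €590.
After the €590 deductible portion, €6,400 − €590 = €5,810 is subject to coinsurance.
20% of €5,810 = €1,162 falls to the patient.
So the patient owes €590 + €1,162 = €1,752 before any cap.
Cumulative spending €3,610 + €1,752 = €5,362 stays under the €12,750 maximum.
Insurer pays the balance: €6,400 − €1,752 = €4,648.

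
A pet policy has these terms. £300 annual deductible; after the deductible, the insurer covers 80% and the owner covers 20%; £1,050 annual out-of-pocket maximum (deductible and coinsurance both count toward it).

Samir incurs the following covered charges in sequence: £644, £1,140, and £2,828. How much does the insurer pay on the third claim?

Bill 1, £644: £300 finishes the deductible; £344 goes to coinsurance; coinsurance £344 × 20% = £68.80. Owner pays £368.80; OOP now £368.80. Insurer: £644 − £368.80 = £275.20.
Bill 2, £1,140: deductible met; 20% of £1,140 = £228. Cost to owner: £228. OOP to date £596.80. Plan pays £1,140 − £228 = £912.
Bill 3, £2,828: deductible met; 20% of £2,828 = £565.60. That would push OOP to £1,162.40, over the £1,050 cap, so owner pays £1,050 − £596.80 = £453.20. Plan pays £2,828 − £453.20 = £2,374.80.

£2,374.80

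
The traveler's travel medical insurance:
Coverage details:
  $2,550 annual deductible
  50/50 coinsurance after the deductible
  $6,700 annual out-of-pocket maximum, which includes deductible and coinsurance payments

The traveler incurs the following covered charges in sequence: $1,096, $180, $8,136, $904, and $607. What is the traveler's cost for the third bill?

$4,705

Claim 1 ($1,096): all of it applies to the deductible. Cost to traveler: $1,096. OOP to date $1,096.
Claim 2 ($180): all of it applies to the deductible. Cost to traveler: $180. OOP to date $1,276.
Claim 3 ($8,136): $1,274 finishes the deductible; $6,862 goes to coinsurance; traveler's 50% is $3,431. Traveler pays $4,705; OOP now $5,981.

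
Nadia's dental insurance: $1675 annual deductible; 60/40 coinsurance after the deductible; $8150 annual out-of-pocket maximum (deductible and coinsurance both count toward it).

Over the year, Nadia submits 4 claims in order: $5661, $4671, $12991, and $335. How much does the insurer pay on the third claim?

Bill 1, $5661: $1675 to deductible, leaving $3986; 40% of $3986 = $1594.40. Patient owes $3269.40 (running OOP $3269.40). Insurer: $5661 − $3269.40 = $2391.60.
Bill 2, $4671: deductible already satisfied, so patient's share is 40% × $4671 = $1868.40. Cost to patient: $1868.40. OOP to date $5137.80. Insurer: $4671 − $1868.40 = $2802.60.
Bill 3, $12991: deductible met; 40% of $12991 = $5196.40. OOP would hit $10334.20 > $8150, so the cap limits the patient to $8150 − $5137.80 = $3012.20. Insurer: $12991 − $3012.20 = $9978.80.

$9978.80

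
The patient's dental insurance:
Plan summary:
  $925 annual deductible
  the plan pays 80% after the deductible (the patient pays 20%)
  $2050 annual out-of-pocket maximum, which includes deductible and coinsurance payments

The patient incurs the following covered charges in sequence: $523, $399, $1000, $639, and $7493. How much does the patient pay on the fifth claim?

$797.80

#1 ($523): fully absorbed by the deductible. Patient owes $523 (running OOP $523).
#2 ($399): fully absorbed by the deductible. Cost to patient: $399. OOP to date $922.
#3 ($1000): deductible takes $3, $997 remains; coinsurance $997 × 20% = $199.40. Cost to patient: $202.40. OOP to date $1124.40.
#4 ($639): deductible already satisfied, so patient's share is 20% × $639 = $127.80. Cost to patient: $127.80. OOP to date $1252.20.
#5 ($7493): deductible met; 20% of $7493 = $1498.60. OOP would hit $2750.80 > $2050, so the cap limits the patient to $2050 − $1252.20 = $797.80.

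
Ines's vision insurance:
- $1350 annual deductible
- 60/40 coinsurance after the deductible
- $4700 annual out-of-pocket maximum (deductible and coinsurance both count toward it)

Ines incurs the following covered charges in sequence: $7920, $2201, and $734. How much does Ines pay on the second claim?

$722

Claim 1 ($7920): $1350 finishes the deductible; $6570 goes to coinsurance; member's 40% is $2628. Member pays $3978; OOP now $3978.
Claim 2 ($2201): deductible met; 40% of $2201 = $880.40. Adding that to $3978 gives $4858.40, past the $4700 cap; member pays only $4700 − $3978 = $722.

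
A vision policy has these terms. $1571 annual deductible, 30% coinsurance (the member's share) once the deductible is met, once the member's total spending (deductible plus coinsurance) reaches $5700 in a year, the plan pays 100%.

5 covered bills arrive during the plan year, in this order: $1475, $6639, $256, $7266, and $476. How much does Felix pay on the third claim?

Claim 1 — $1475: entire amount goes to the deductible. Cost to member: $1475. OOP to date $1475.
Claim 2 — $6639: $96 finishes the deductible; $6543 goes to coinsurance; 30% of $6543 = $1962.90. Member owes $2058.90 (running OOP $3533.90).
Claim 3 — $256: 30% coinsurance on $256 = $76.80. Member owes $76.80 (running OOP $3610.70).

$76.80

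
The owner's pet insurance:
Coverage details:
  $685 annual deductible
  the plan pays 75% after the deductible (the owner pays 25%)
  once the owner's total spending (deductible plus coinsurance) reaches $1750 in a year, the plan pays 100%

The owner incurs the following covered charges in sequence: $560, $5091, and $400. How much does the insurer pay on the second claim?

#1 ($560): fully absorbed by the deductible. Owner owes $560 (running OOP $560). Insurer: $560 − $560 = $0.
#2 ($5091): $125 finishes the deductible; $4966 goes to coinsurance; owner's 25% is $1241.50. Deductible plus coinsurance: $125 + $1241.50 = $1366.50. OOP would hit $1926.50 > $1750, so the cap limits the owner to $1750 − $560 = $1190. Plan pays $5091 − $1190 = $3901.

$3901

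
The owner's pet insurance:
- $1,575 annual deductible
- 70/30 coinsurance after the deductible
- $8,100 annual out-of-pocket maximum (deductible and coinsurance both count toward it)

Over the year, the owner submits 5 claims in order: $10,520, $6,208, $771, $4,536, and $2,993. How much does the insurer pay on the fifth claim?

$2,606

Claim 1 ($10,520): deductible takes $1,575, $8,945 remains; 30% of $8,945 = $2,683.50. Owner owes $4,258.50 (running OOP $4,258.50). Insurer: $10,520 − $4,258.50 = $6,261.50.
Claim 2 ($6,208): 30% coinsurance on $6,208 = $1,862.40. Cost to owner: $1,862.40. OOP to date $6,120.90. Insurer: $6,208 − $1,862.40 = $4,345.60.
Claim 3 ($771): deductible already satisfied, so owner's share is 30% × $771 = $231.30. Owner owes $231.30 (running OOP $6,352.20). Plan pays $771 − $231.30 = $539.70.
Claim 4 ($4,536): deductible already satisfied, so owner's share is 30% × $4,536 = $1,360.80. Owner owes $1,360.80 (running OOP $7,713). Plan pays $4,536 − $1,360.80 = $3,175.20.
Claim 5 ($2,993): 30% coinsurance on $2,993 = $897.90. That would push OOP to $8,610.90, over the $8,100 cap, so owner pays $8,100 − $7,713 = $387. Plan pays $2,993 − $387 = $2,606.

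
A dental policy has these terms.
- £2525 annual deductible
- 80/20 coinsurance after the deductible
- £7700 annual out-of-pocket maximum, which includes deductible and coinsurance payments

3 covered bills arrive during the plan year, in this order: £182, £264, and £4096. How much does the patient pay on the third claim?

£2482.40

#1 (£182): entire amount goes to the deductible. Patient owes £182 (running OOP £182).
#2 (£264): entire amount goes to the deductible. Cost to patient: £264. OOP to date £446.
#3 (£4096): £2079 to deductible, leaving £2017; patient's 20% is £403.40. Patient owes £2482.40 (running OOP £2928.40).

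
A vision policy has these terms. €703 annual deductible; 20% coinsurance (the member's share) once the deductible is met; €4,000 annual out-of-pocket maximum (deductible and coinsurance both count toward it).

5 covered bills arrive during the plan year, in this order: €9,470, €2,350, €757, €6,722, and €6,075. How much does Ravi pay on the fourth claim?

€922.20

Bill 1, €9,470: deductible takes €703, €8,767 remains; member's 20% is €1,753.40. Member owes €2,456.40 (running OOP €2,456.40).
Bill 2, €2,350: 20% coinsurance on €2,350 = €470. Member owes €470 (running OOP €2,926.40).
Bill 3, €757: 20% coinsurance on €757 = €151.40. Member owes €151.40 (running OOP €3,077.80).
Bill 4, €6,722: 20% coinsurance on €6,722 = €1,344.40. OOP would hit €4,422.20 > €4,000, so the cap limits the member to €4,000 − €3,077.80 = €922.20.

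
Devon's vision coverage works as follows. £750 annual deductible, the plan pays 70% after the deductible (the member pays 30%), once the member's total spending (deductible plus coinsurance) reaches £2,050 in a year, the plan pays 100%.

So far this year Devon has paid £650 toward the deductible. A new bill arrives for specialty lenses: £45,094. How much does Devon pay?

£1,400

£650 of the £750 deductible is already met, leaving £100.
The remaining £44,994 (= £45,094 − £100) moves to coinsurance.
Coinsurance: £44,994 × 30% = £13,498.20.
That puts the member's cost at £100 + £13,498.20 = £13,598.20 before any cap.
That would bring total out-of-pocket to £14,248.20, past the £2,050 cap. The member is capped at £2,050 − £650 = £1,400 on this claim.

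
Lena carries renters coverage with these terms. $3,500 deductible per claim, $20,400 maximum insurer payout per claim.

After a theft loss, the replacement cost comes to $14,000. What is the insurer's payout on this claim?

Less the $3,500 deductible: $14,000 − $3,500 = $10,500.
That's under the $20,400 cap, so the insurer reimburses the full $10,500.

$10,500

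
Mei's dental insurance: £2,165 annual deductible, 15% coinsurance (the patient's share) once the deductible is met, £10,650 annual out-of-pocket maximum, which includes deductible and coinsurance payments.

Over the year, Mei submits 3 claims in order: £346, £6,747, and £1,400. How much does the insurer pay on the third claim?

Claim 1 (£346): fully absorbed by the deductible. Patient owes £346 (running OOP £346). Plan pays £346 − £346 = £0.
Claim 2 (£6,747): £1,819 finishes the deductible; £4,928 goes to coinsurance; 15% of £4,928 = £739.20. Patient owes £2,558.20 (running OOP £2,904.20). Plan pays £6,747 − £2,558.20 = £4,188.80.
Claim 3 (£1,400): deductible already satisfied, so patient's share is 15% × £1,400 = £210. Patient owes £210 (running OOP £3,114.20). Insurer: £1,400 − £210 = £1,190.

£1,190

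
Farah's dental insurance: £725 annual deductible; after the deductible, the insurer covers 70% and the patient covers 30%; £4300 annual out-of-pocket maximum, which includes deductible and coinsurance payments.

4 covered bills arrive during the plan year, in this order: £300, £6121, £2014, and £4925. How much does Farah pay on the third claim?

£604.20

Claim 1 — £300: fully absorbed by the deductible. Patient pays £300; OOP now £300.
Claim 2 — £6121: deductible takes £425, £5696 remains; coinsurance £5696 × 30% = £1708.80. Cost to patient: £2133.80. OOP to date £2433.80.
Claim 3 — £2014: deductible met; 30% of £2014 = £604.20. Cost to patient: £604.20. OOP to date £3038.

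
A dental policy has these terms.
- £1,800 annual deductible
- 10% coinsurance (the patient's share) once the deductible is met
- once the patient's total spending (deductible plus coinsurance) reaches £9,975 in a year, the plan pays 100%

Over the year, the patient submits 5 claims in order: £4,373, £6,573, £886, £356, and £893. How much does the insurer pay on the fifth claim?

Claim 1 — £4,373: £1,800 to deductible, leaving £2,573; coinsurance £2,573 × 10% = £257.30. Cost to patient: £2,057.30. OOP to date £2,057.30. Plan pays £4,373 − £2,057.30 = £2,315.70.
Claim 2 — £6,573: 10% coinsurance on £6,573 = £657.30. Patient pays £657.30; OOP now £2,714.60. Plan pays £6,573 − £657.30 = £5,915.70.
Claim 3 — £886: 10% coinsurance on £886 = £88.60. Patient pays £88.60; OOP now £2,803.20. Insurer: £886 − £88.60 = £797.40.
Claim 4 — £356: deductible met; 10% of £356 = £35.60. Patient owes £35.60 (running OOP £2,838.80). Plan pays £356 − £35.60 = £320.40.
Claim 5 — £893: deductible already satisfied, so patient's share is 10% × £893 = £89.30. Patient owes £89.30 (running OOP £2,928.10). Insurer: £893 − £89.30 = £803.70.

£803.70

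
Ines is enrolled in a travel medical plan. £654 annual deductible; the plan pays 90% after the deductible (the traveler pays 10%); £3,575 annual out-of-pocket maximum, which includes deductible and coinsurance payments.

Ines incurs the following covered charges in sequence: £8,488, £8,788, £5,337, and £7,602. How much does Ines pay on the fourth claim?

Claim 1 — £8,488: £654 to deductible, leaving £7,834; 10% of £7,834 = £783.40. Traveler owes £1,437.40 (running OOP £1,437.40).
Claim 2 — £8,788: deductible already satisfied, so traveler's share is 10% × £8,788 = £878.80. Cost to traveler: £878.80. OOP to date £2,316.20.
Claim 3 — £5,337: deductible met; 10% of £5,337 = £533.70. Cost to traveler: £533.70. OOP to date £2,849.90.
Claim 4 — £7,602: deductible met; 10% of £7,602 = £760.20. Adding that to £2,849.90 gives £3,610.10, past the £3,575 cap; traveler pays only £3,575 − £2,849.90 = £725.10.

£725.10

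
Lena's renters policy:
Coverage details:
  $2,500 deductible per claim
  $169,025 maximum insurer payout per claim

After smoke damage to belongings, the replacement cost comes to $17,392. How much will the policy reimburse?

After the deductible, $17,392 − $2,500 = $14,892 remains.
That's under the $169,025 cap, so the insurer reimburses the full $14,892.

$14,892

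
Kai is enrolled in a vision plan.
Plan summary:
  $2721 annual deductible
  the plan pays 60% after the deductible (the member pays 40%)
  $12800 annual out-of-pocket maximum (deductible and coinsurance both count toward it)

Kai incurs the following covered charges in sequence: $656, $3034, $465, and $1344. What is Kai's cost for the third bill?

Claim 1 ($656): entire amount goes to the deductible. Member pays $656; OOP now $656.
Claim 2 ($3034): $2065 finishes the deductible; $969 goes to coinsurance; coinsurance $969 × 40% = $387.60. Member owes $2452.60 (running OOP $3108.60).
Claim 3 ($465): deductible met; 40% of $465 = $186. Member pays $186; OOP now $3294.60.

$186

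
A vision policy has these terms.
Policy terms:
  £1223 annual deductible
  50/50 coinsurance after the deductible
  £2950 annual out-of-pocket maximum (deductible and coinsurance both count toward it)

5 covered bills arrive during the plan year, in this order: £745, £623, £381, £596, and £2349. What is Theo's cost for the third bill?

£190.50

Claim 1 (£745): fully absorbed by the deductible. Cost to member: £745. OOP to date £745.
Claim 2 (£623): deductible takes £478, £145 remains; member's 50% is £72.50. Member owes £550.50 (running OOP £1295.50).
Claim 3 (£381): 50% coinsurance on £381 = £190.50. Member pays £190.50; OOP now £1486.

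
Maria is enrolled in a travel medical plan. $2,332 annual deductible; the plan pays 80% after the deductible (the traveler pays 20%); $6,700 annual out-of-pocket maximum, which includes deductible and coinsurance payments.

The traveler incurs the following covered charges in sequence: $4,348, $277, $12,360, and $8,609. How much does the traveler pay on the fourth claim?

$1,437.40

Claim 1 ($4,348): $2,332 to deductible, leaving $2,016; coinsurance $2,016 × 20% = $403.20. Traveler pays $2,735.20; OOP now $2,735.20.
Claim 2 ($277): deductible met; 20% of $277 = $55.40. Traveler pays $55.40; OOP now $2,790.60.
Claim 3 ($12,360): deductible met; 20% of $12,360 = $2,472. Traveler owes $2,472 (running OOP $5,262.60).
Claim 4 ($8,609): deductible already satisfied, so traveler's share is 20% × $8,609 = $1,721.80. OOP would hit $6,984.40 > $6,700, so the cap limits the traveler to $6,700 − $5,262.60 = $1,437.40.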